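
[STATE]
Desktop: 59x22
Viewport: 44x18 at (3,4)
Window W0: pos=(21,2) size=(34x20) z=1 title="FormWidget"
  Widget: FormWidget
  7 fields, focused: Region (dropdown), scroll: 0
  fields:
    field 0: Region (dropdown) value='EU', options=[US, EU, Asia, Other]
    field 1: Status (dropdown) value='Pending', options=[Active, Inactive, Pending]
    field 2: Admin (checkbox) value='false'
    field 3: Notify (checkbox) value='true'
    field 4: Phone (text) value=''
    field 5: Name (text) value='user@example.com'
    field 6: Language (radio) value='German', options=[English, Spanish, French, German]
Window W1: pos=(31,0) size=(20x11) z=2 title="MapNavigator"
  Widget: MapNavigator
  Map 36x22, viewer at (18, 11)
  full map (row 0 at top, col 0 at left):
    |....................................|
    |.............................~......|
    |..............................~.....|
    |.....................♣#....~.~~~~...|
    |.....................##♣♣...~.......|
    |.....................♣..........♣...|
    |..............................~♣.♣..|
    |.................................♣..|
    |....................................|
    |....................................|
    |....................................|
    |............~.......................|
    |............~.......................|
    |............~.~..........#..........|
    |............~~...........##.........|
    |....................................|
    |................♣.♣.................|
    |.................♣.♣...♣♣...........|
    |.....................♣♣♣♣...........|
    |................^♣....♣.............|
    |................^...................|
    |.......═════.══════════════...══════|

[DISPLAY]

                  ┠─────────┃...............
                  ┃> Region:┃...............
                  ┃  Status:┃...~.....@.....
                  ┃  Admin: ┃...~...........
                  ┃  Notify:┃...~.~.........
                  ┃  Phone: ┃...~~..........
                  ┃  Name:  ┗━━━━━━━━━━━━━━━
                  ┃  Language:   ( ) English
                  ┃                         
                  ┃                         
                  ┃                         
                  ┃                         
                  ┃                         
                  ┃                         
                  ┃                         
                  ┃                         
                  ┃                         
                  ┗━━━━━━━━━━━━━━━━━━━━━━━━━


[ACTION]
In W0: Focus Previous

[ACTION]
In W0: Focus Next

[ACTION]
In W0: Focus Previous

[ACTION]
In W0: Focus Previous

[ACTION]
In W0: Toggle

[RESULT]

                  ┠─────────┃...............
                  ┃  Region:┃...............
                  ┃  Status:┃...~.....@.....
                  ┃  Admin: ┃...~...........
                  ┃  Notify:┃...~.~.........
                  ┃  Phone: ┃...~~..........
                  ┃> Name:  ┗━━━━━━━━━━━━━━━
                  ┃  Language:   ( ) English
                  ┃                         
                  ┃                         
                  ┃                         
                  ┃                         
                  ┃                         
                  ┃                         
                  ┃                         
                  ┃                         
                  ┃                         
                  ┗━━━━━━━━━━━━━━━━━━━━━━━━━


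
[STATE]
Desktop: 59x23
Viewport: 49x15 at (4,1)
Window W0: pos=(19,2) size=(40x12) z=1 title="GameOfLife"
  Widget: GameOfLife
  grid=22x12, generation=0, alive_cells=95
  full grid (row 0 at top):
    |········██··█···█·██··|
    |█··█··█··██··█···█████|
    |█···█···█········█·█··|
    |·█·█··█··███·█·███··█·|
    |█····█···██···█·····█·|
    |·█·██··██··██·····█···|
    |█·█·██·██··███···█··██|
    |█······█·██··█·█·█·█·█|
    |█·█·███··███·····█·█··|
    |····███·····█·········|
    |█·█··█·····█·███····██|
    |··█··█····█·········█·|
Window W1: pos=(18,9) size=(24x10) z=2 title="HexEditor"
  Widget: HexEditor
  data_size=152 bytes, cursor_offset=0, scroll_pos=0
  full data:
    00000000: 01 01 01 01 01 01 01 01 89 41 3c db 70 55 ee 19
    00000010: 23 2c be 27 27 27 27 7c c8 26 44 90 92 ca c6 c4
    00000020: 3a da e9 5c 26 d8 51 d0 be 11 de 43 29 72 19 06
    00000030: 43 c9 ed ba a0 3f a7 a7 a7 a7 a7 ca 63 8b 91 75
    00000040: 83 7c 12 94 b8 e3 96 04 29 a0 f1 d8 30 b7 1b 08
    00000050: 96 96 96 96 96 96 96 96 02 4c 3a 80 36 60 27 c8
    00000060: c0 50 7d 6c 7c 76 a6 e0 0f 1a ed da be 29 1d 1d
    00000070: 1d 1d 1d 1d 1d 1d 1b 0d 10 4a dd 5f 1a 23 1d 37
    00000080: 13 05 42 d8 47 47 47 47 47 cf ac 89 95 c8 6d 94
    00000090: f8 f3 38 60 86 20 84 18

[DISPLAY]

                                                 
               ┏━━━━━━━━━━━━━━━━━━━━━━━━━━━━━━━━━
               ┃ GameOfLife                      
               ┠─────────────────────────────────
               ┃Gen: 0                           
               ┃█···█···█········█·█··           
               ┃·█·█··█··███·█·███··█·           
               ┃█····█···██···█·····█·           
              ┏━━━━━━━━━━━━━━━━━━━━━━┓           
              ┃ HexEditor            ┃           
              ┠──────────────────────┨           
              ┃00000000  01 01 01 01 ┃           
              ┃00000010  23 2c be 27 ┃━━━━━━━━━━━
              ┃00000020  3a da e9 5c ┃           
              ┃00000030  43 c9 ed ba ┃           


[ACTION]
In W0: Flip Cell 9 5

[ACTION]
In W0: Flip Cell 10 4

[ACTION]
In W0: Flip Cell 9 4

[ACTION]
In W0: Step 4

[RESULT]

                                                 
               ┏━━━━━━━━━━━━━━━━━━━━━━━━━━━━━━━━━
               ┃ GameOfLife                      
               ┠─────────────────────────────────
               ┃Gen: 4                           
               ┃··██·██····█··█···█·█·           
               ┃······██····██·····███           
               ┃··█··██·█·····██······           
              ┏━━━━━━━━━━━━━━━━━━━━━━┓           
              ┃ HexEditor            ┃           
              ┠──────────────────────┨           
              ┃00000000  01 01 01 01 ┃           
              ┃00000010  23 2c be 27 ┃━━━━━━━━━━━
              ┃00000020  3a da e9 5c ┃           
              ┃00000030  43 c9 ed ba ┃           


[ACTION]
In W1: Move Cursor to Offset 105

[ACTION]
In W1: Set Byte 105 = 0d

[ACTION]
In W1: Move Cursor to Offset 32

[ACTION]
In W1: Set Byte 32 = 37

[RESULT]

                                                 
               ┏━━━━━━━━━━━━━━━━━━━━━━━━━━━━━━━━━
               ┃ GameOfLife                      
               ┠─────────────────────────────────
               ┃Gen: 4                           
               ┃··██·██····█··█···█·█·           
               ┃······██····██·····███           
               ┃··█··██·█·····██······           
              ┏━━━━━━━━━━━━━━━━━━━━━━┓           
              ┃ HexEditor            ┃           
              ┠──────────────────────┨           
              ┃00000000  01 01 01 01 ┃           
              ┃00000010  23 2c be 27 ┃━━━━━━━━━━━
              ┃00000020  37 da e9 5c ┃           
              ┃00000030  43 c9 ed ba ┃           


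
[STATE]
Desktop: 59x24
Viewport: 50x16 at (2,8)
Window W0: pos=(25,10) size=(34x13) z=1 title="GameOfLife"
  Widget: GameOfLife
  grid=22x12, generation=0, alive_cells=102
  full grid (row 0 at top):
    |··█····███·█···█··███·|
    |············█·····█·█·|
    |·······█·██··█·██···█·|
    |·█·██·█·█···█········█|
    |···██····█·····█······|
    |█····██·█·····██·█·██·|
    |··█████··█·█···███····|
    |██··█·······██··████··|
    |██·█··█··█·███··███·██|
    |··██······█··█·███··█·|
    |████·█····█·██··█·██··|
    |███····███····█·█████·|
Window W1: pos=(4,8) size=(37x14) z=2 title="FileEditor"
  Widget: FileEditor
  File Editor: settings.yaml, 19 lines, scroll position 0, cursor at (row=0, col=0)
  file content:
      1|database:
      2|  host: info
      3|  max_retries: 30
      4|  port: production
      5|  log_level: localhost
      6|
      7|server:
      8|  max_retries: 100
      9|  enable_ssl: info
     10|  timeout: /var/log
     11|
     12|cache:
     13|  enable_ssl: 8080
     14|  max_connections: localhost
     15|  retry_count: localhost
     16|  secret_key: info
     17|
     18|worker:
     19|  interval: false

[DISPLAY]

  ┏━━━━━━━━━━━━━━━━━━━━━━━━━━━━━━━━━━━┓           
  ┃ FileEditor                        ┃           
  ┠───────────────────────────────────┨━━━━━━━━━━━
  ┃█atabase:                         ▲┃           
  ┃  host: info                      █┃───────────
  ┃  max_retries: 30                 ░┃           
  ┃  port: production                ░┃██···█·    
  ┃  log_level: localhost            ░┃······█    
  ┃                                  ░┃█······    
  ┃server:                           ░┃█·█·██·    
  ┃  max_retries: 100                ░┃███····    
  ┃  enable_ssl: info                ░┃·████··    
  ┃  timeout: /var/log               ▼┃·███·██    
  ┗━━━━━━━━━━━━━━━━━━━━━━━━━━━━━━━━━━━┛███··█·    
                       ┗━━━━━━━━━━━━━━━━━━━━━━━━━━
                                                  


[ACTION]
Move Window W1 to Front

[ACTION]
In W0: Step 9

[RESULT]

  ┏━━━━━━━━━━━━━━━━━━━━━━━━━━━━━━━━━━━┓           
  ┃ FileEditor                        ┃           
  ┠───────────────────────────────────┨━━━━━━━━━━━
  ┃█atabase:                         ▲┃           
  ┃  host: info                      █┃───────────
  ┃  max_retries: 30                 ░┃           
  ┃  port: production                ░┃··█····    
  ┃  log_level: localhost            ░┃··███··    
  ┃                                  ░┃·······    
  ┃server:                           ░┃█······    
  ┃  max_retries: 100                ░┃█······    
  ┃  enable_ssl: info                ░┃█·█··██    
  ┃  timeout: /var/log               ▼┃█······    
  ┗━━━━━━━━━━━━━━━━━━━━━━━━━━━━━━━━━━━┛·██····    
                       ┗━━━━━━━━━━━━━━━━━━━━━━━━━━
                                                  


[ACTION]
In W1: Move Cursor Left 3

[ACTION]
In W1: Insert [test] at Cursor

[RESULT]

  ┏━━━━━━━━━━━━━━━━━━━━━━━━━━━━━━━━━━━┓           
  ┃ FileEditor                        ┃           
  ┠───────────────────────────────────┨━━━━━━━━━━━
  ┃test█atabase:                     ▲┃           
  ┃  host: info                      █┃───────────
  ┃  max_retries: 30                 ░┃           
  ┃  port: production                ░┃··█····    
  ┃  log_level: localhost            ░┃··███··    
  ┃                                  ░┃·······    
  ┃server:                           ░┃█······    
  ┃  max_retries: 100                ░┃█······    
  ┃  enable_ssl: info                ░┃█·█··██    
  ┃  timeout: /var/log               ▼┃█······    
  ┗━━━━━━━━━━━━━━━━━━━━━━━━━━━━━━━━━━━┛·██····    
                       ┗━━━━━━━━━━━━━━━━━━━━━━━━━━
                                                  


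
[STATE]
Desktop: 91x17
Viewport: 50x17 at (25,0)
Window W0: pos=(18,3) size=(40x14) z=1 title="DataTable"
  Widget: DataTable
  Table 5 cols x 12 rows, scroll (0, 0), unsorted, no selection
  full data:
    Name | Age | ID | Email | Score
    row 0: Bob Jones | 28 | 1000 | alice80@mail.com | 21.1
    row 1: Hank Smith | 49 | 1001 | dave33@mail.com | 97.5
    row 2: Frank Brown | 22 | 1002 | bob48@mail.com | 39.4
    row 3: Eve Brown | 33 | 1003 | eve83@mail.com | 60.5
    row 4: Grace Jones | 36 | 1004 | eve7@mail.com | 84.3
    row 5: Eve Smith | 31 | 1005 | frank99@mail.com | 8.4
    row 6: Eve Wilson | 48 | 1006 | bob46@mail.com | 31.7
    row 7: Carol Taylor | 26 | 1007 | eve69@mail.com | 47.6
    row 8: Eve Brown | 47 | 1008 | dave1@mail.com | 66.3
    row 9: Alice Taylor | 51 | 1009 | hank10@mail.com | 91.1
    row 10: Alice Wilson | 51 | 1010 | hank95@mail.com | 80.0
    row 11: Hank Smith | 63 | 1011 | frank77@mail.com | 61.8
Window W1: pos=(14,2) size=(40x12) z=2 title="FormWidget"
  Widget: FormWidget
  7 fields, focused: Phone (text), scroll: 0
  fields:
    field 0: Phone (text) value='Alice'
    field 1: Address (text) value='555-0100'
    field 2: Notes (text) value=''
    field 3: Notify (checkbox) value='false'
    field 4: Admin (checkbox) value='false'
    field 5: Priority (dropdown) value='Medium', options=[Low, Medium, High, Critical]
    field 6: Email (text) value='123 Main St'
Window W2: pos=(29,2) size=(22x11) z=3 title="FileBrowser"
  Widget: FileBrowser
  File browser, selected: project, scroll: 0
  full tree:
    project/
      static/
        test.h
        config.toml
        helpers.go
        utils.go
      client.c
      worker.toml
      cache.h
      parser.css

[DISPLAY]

                                                  
                                                  
━━━━┏━━━━━━━━━━━━━━━━━━━━┓━━┓                     
t   ┃ FileBrowser        ┃  ┃━━━┓                 
────┠────────────────────┨──┨   ┃                 
    ┃> [-] project/      ┃ ]┃───┨                 
    ┃    [+] static/     ┃ ]┃   ┃                 
    ┃    client.c        ┃ ]┃───┃                 
    ┃    worker.toml     ┃  ┃com┃                 
    ┃    cache.h         ┃  ┃om ┃                 
:   ┃    parser.css      ┃▼]┃m  ┃                 
    ┃                    ┃ ]┃m  ┃                 
    ┗━━━━━━━━━━━━━━━━━━━━┛  ┃   ┃                 
━━━━━━━━━━━━━━━━━━━━━━━━━━━━┛com┃                 
lson  │48 │1006│bob46@mail.com  ┃                 
Taylor│26 │1007│eve69@mail.com  ┃                 
━━━━━━━━━━━━━━━━━━━━━━━━━━━━━━━━┛                 


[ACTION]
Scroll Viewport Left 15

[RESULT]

                                                  
                                                  
    ┏━━━━━━━━━━━━━━┏━━━━━━━━━━━━━━━━━━━━┓━━┓      
    ┃ FormWidget   ┃ FileBrowser        ┃  ┃━━━┓  
    ┠──────────────┠────────────────────┨──┨   ┃  
    ┃> Phone:      ┃> [-] project/      ┃ ]┃───┨  
    ┃  Address:    ┃    [+] static/     ┃ ]┃   ┃  
    ┃  Notes:      ┃    client.c        ┃ ]┃───┃  
    ┃  Notify:     ┃    worker.toml     ┃  ┃com┃  
    ┃  Admin:      ┃    cache.h         ┃  ┃om ┃  
    ┃  Priority:   ┃    parser.css      ┃▼]┃m  ┃  
    ┃  Email:      ┃                    ┃ ]┃m  ┃  
    ┃              ┗━━━━━━━━━━━━━━━━━━━━┛  ┃   ┃  
    ┗━━━━━━━━━━━━━━━━━━━━━━━━━━━━━━━━━━━━━━┛com┃  
        ┃Eve Wilson  │48 │1006│bob46@mail.com  ┃  
        ┃Carol Taylor│26 │1007│eve69@mail.com  ┃  
        ┗━━━━━━━━━━━━━━━━━━━━━━━━━━━━━━━━━━━━━━┛  


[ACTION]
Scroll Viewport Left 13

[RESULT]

                                                  
                                                  
              ┏━━━━━━━━━━━━━━┏━━━━━━━━━━━━━━━━━━━━
              ┃ FormWidget   ┃ FileBrowser        
              ┠──────────────┠────────────────────
              ┃> Phone:      ┃> [-] project/      
              ┃  Address:    ┃    [+] static/     
              ┃  Notes:      ┃    client.c        
              ┃  Notify:     ┃    worker.toml     
              ┃  Admin:      ┃    cache.h         
              ┃  Priority:   ┃    parser.css      
              ┃  Email:      ┃                    
              ┃              ┗━━━━━━━━━━━━━━━━━━━━
              ┗━━━━━━━━━━━━━━━━━━━━━━━━━━━━━━━━━━━
                  ┃Eve Wilson  │48 │1006│bob46@mai
                  ┃Carol Taylor│26 │1007│eve69@mai
                  ┗━━━━━━━━━━━━━━━━━━━━━━━━━━━━━━━


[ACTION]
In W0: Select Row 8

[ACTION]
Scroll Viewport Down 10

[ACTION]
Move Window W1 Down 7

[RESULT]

                                                  
                                                  
                             ┏━━━━━━━━━━━━━━━━━━━━
                  ┏━━━━━━━━━━┃ FileBrowser        
                  ┃ DataTable┠────────────────────
              ┏━━━━━━━━━━━━━━┃> [-] project/      
              ┃ FormWidget   ┃    [+] static/     
              ┠──────────────┃    client.c        
              ┃> Phone:      ┃    worker.toml     
              ┃  Address:    ┃    cache.h         
              ┃  Notes:      ┃    parser.css      
              ┃  Notify:     ┃                    
              ┃  Admin:      ┗━━━━━━━━━━━━━━━━━━━━
              ┃  Priority:   [Medium              
              ┃  Email:      [123 Main St         
              ┃                                   
              ┗━━━━━━━━━━━━━━━━━━━━━━━━━━━━━━━━━━━


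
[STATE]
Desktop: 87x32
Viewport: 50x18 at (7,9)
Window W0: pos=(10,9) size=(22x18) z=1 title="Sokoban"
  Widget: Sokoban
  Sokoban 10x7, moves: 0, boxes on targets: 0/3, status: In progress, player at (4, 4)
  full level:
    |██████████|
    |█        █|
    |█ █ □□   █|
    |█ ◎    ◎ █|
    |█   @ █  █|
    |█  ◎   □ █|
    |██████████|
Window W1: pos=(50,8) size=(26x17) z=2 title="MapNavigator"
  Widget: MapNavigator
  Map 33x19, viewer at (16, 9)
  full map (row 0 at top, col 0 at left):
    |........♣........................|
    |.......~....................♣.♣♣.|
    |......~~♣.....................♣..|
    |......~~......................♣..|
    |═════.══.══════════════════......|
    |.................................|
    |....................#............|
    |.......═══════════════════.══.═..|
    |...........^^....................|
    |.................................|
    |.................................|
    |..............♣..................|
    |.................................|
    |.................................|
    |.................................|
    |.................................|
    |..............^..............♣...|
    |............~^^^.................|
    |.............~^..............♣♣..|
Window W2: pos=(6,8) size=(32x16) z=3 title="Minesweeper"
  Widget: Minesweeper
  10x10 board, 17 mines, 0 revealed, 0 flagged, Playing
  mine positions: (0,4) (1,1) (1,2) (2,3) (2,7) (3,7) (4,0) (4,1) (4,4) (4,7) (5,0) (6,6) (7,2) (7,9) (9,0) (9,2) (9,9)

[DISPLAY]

 Minesweeper                  ┃            ┃ MapNa
──────────────────────────────┨            ┠──────
■■■■■■■■■■                    ┃            ┃..~~..
■■■■■■■■■■                    ┃            ┃═.══.═
■■■■■■■■■■                    ┃            ┃......
■■■■■■■■■■                    ┃            ┃......
■■■■■■■■■■                    ┃            ┃...═══
■■■■■■■■■■                    ┃            ┃......
■■■■■■■■■■                    ┃            ┃......
■■■■■■■■■■                    ┃            ┃......
■■■■■■■■■■                    ┃            ┃......
■■■■■■■■■■                    ┃            ┃......
                              ┃            ┃......
                              ┃            ┃......
━━━━━━━━━━━━━━━━━━━━━━━━━━━━━━┛            ┃......
   ┃                    ┃                  ┗━━━━━━
   ┃                    ┃                         
   ┗━━━━━━━━━━━━━━━━━━━━┛                         


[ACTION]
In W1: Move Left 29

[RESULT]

 Minesweeper                  ┃            ┃ MapNa
──────────────────────────────┨            ┠──────
■■■■■■■■■■                    ┃            ┃      
■■■■■■■■■■                    ┃            ┃      
■■■■■■■■■■                    ┃            ┃      
■■■■■■■■■■                    ┃            ┃      
■■■■■■■■■■                    ┃            ┃      
■■■■■■■■■■                    ┃            ┃      
■■■■■■■■■■                    ┃            ┃      
■■■■■■■■■■                    ┃            ┃      
■■■■■■■■■■                    ┃            ┃      
■■■■■■■■■■                    ┃            ┃      
                              ┃            ┃      
                              ┃            ┃      
━━━━━━━━━━━━━━━━━━━━━━━━━━━━━━┛            ┃      
   ┃                    ┃                  ┗━━━━━━
   ┃                    ┃                         
   ┗━━━━━━━━━━━━━━━━━━━━┛                         


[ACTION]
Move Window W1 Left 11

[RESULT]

 Minesweeper                  ┃ ┃ MapNavigator    
──────────────────────────────┨ ┠─────────────────
■■■■■■■■■■                    ┃ ┃            .....
■■■■■■■■■■                    ┃ ┃            ═════
■■■■■■■■■■                    ┃ ┃            .....
■■■■■■■■■■                    ┃ ┃            .....
■■■■■■■■■■                    ┃ ┃            .....
■■■■■■■■■■                    ┃ ┃            .....
■■■■■■■■■■                    ┃ ┃            @....
■■■■■■■■■■                    ┃ ┃            .....
■■■■■■■■■■                    ┃ ┃            .....
■■■■■■■■■■                    ┃ ┃            .....
                              ┃ ┃            .....
                              ┃ ┃            .....
━━━━━━━━━━━━━━━━━━━━━━━━━━━━━━┛ ┃            .....
   ┃                    ┃       ┗━━━━━━━━━━━━━━━━━
   ┃                    ┃                         
   ┗━━━━━━━━━━━━━━━━━━━━┛                         


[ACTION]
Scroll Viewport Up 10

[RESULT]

                                                  
                                                  
                                                  
                                                  
                                                  
                                                  
                                                  
                                                  
━━━━━━━━━━━━━━━━━━━━━━━━━━━━━━┓ ┏━━━━━━━━━━━━━━━━━
 Minesweeper                  ┃ ┃ MapNavigator    
──────────────────────────────┨ ┠─────────────────
■■■■■■■■■■                    ┃ ┃            .....
■■■■■■■■■■                    ┃ ┃            ═════
■■■■■■■■■■                    ┃ ┃            .....
■■■■■■■■■■                    ┃ ┃            .....
■■■■■■■■■■                    ┃ ┃            .....
■■■■■■■■■■                    ┃ ┃            .....
■■■■■■■■■■                    ┃ ┃            @....


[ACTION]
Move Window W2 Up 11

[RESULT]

━━━━━━━━━━━━━━━━━━━━━━━━━━━━━━┓                   
 Minesweeper                  ┃                   
──────────────────────────────┨                   
■■■■■■■■■■                    ┃                   
■■■■■■■■■■                    ┃                   
■■■■■■■■■■                    ┃                   
■■■■■■■■■■                    ┃                   
■■■■■■■■■■                    ┃                   
■■■■■■■■■■                    ┃ ┏━━━━━━━━━━━━━━━━━
■■■■■■■■■■                    ┃ ┃ MapNavigator    
■■■■■■■■■■                    ┃ ┠─────────────────
■■■■■■■■■■                    ┃ ┃            .....
■■■■■■■■■■                    ┃ ┃            ═════
                              ┃ ┃            .....
                              ┃ ┃            .....
━━━━━━━━━━━━━━━━━━━━━━━━━━━━━━┛ ┃            .....
   ┃█   @ █  █          ┃       ┃            .....
   ┃█  ◎   □ █          ┃       ┃            @....


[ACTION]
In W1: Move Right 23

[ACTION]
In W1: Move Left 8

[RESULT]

━━━━━━━━━━━━━━━━━━━━━━━━━━━━━━┓                   
 Minesweeper                  ┃                   
──────────────────────────────┨                   
■■■■■■■■■■                    ┃                   
■■■■■■■■■■                    ┃                   
■■■■■■■■■■                    ┃                   
■■■■■■■■■■                    ┃                   
■■■■■■■■■■                    ┃                   
■■■■■■■■■■                    ┃ ┏━━━━━━━━━━━━━━━━━
■■■■■■■■■■                    ┃ ┃ MapNavigator    
■■■■■■■■■■                    ┃ ┠─────────────────
■■■■■■■■■■                    ┃ ┃...~~............
■■■■■■■■■■                    ┃ ┃══.══.═══════════
                              ┃ ┃.................
                              ┃ ┃.................
━━━━━━━━━━━━━━━━━━━━━━━━━━━━━━┛ ┃....═════════════
   ┃█   @ █  █          ┃       ┃........^^.......
   ┃█  ◎   □ █          ┃       ┃............@....


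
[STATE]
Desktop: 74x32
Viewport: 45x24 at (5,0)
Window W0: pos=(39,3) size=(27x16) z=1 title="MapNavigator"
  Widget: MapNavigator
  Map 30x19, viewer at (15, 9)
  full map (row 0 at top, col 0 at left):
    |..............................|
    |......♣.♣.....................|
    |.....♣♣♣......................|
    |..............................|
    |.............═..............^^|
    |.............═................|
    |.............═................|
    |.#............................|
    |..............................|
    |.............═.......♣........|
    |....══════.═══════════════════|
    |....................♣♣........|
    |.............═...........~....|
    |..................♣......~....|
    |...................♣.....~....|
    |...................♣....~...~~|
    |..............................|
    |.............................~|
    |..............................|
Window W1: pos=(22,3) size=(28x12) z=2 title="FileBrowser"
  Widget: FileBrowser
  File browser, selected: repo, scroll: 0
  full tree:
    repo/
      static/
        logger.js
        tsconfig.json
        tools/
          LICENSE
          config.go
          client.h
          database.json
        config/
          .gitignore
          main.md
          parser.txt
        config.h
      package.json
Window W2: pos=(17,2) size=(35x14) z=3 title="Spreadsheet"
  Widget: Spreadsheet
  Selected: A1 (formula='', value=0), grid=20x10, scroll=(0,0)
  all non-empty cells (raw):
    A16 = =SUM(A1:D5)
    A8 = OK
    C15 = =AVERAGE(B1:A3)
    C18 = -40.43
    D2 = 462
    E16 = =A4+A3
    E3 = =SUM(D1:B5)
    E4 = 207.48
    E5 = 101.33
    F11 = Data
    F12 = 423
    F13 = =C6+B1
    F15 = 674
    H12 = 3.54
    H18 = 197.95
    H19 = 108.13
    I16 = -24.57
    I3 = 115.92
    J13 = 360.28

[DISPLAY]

                                             
                                             
            ┏━━━━━━━━━━━━━━━━━━━━━━━━━━━━━━━━
            ┃ Spreadsheet                    
            ┠────────────────────────────────
            ┃A1:                             
            ┃       A       B       C       D
            ┃--------------------------------
            ┃  1      [0]       0       0    
            ┃  2        0       0       0    
            ┃  3        0       0       0    
            ┃  4        0       0       0    
            ┃  5        0       0       0    
            ┃  6        0       0       0    
            ┃  7        0       0       0    
            ┗━━━━━━━━━━━━━━━━━━━━━━━━━━━━━━━━
                                  ┃..........
                                  ┃..........
                                  ┗━━━━━━━━━━
                                             
                                             
                                             
                                             
                                             


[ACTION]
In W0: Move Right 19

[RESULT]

                                             
                                             
            ┏━━━━━━━━━━━━━━━━━━━━━━━━━━━━━━━━
            ┃ Spreadsheet                    
            ┠────────────────────────────────
            ┃A1:                             
            ┃       A       B       C       D
            ┃--------------------------------
            ┃  1      [0]       0       0    
            ┃  2        0       0       0    
            ┃  3        0       0       0    
            ┃  4        0       0       0    
            ┃  5        0       0       0    
            ┃  6        0       0       0    
            ┃  7        0       0       0    
            ┗━━━━━━━━━━━━━━━━━━━━━━━━━━━━━━━━
                                  ┃.♣......~.
                                  ┃..♣.....~.
                                  ┗━━━━━━━━━━
                                             
                                             
                                             
                                             
                                             


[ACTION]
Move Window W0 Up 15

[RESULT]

                                  ┏━━━━━━━━━━
                                  ┃ MapNaviga
            ┏━━━━━━━━━━━━━━━━━━━━━━━━━━━━━━━━
            ┃ Spreadsheet                    
            ┠────────────────────────────────
            ┃A1:                             
            ┃       A       B       C       D
            ┃--------------------------------
            ┃  1      [0]       0       0    
            ┃  2        0       0       0    
            ┃  3        0       0       0    
            ┃  4        0       0       0    
            ┃  5        0       0       0    
            ┃  6        0       0       0    
            ┃  7        0       0       0    
            ┗━━━━━━━━━━━━━━━━━━━━━━━━━━━━━━━━
                                             
                                             
                                             
                                             
                                             
                                             
                                             
                                             


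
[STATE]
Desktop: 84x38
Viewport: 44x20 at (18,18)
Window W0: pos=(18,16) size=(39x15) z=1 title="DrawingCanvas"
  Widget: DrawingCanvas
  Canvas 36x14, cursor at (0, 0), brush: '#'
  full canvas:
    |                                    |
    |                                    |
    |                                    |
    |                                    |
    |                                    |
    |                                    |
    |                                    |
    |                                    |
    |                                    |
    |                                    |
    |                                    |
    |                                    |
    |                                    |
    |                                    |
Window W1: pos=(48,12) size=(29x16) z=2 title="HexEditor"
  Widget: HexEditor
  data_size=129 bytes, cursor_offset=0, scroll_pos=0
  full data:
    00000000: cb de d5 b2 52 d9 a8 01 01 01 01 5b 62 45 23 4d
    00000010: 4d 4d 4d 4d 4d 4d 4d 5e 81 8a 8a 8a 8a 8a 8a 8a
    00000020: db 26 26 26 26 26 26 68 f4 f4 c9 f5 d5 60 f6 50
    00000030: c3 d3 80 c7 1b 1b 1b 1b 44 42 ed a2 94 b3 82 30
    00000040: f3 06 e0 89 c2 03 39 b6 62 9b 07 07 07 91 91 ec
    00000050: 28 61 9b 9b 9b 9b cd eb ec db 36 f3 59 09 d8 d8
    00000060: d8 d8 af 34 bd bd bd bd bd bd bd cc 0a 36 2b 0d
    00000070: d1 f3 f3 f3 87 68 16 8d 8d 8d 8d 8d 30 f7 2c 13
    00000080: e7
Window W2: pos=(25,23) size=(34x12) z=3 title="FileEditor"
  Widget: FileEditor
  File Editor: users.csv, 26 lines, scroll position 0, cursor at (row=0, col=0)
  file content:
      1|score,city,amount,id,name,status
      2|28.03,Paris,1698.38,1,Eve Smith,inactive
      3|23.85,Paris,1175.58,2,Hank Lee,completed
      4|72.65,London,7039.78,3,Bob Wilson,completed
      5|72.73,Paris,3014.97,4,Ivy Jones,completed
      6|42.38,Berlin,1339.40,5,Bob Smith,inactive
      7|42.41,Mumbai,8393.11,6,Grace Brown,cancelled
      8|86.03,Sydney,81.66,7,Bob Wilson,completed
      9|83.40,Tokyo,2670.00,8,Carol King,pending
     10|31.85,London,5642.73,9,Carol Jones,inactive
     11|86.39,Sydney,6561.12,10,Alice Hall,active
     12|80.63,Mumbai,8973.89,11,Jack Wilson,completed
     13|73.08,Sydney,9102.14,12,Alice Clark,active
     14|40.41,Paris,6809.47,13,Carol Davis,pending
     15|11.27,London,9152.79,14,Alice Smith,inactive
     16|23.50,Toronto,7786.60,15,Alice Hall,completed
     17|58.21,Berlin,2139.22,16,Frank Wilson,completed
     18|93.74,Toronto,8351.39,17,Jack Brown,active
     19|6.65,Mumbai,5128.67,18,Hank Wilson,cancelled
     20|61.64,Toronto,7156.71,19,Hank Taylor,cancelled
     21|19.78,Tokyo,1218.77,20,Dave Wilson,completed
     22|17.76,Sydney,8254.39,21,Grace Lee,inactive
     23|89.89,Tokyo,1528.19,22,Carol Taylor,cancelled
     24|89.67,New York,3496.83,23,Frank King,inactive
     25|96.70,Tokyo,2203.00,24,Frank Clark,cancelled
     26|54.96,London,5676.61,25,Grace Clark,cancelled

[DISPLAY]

┠─────────────────────────────┃00000030  c3 
┃+                            ┃00000040  f3 
┃                             ┃00000050  28 
┃                             ┃00000060  d8 
┃                             ┃00000070  d1 
┃      ┏━━━━━━━━━━━━━━━━━━━━━━━━━━━━━━━━┓e7 
┃      ┃ FileEditor                     ┃   
┃      ┠────────────────────────────────┨   
┃      ┃█core,city,amount,id,name,statu▲┃   
┃      ┃28.03,Paris,1698.38,1,Eve Smith█┃━━━
┃      ┃23.85,Paris,1175.58,2,Hank Lee,░┃   
┃      ┃72.65,London,7039.78,3,Bob Wils░┃   
┗━━━━━━┃72.73,Paris,3014.97,4,Ivy Jones░┃   
       ┃42.38,Berlin,1339.40,5,Bob Smit░┃   
       ┃42.41,Mumbai,8393.11,6,Grace Br░┃   
       ┃86.03,Sydney,81.66,7,Bob Wilson▼┃   
       ┗━━━━━━━━━━━━━━━━━━━━━━━━━━━━━━━━┛   
                                            
                                            
                                            


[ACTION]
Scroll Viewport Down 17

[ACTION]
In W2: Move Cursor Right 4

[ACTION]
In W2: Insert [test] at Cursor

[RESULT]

┠─────────────────────────────┃00000030  c3 
┃+                            ┃00000040  f3 
┃                             ┃00000050  28 
┃                             ┃00000060  d8 
┃                             ┃00000070  d1 
┃      ┏━━━━━━━━━━━━━━━━━━━━━━━━━━━━━━━━┓e7 
┃      ┃ FileEditor                     ┃   
┃      ┠────────────────────────────────┨   
┃      ┃scortest█,city,amount,id,name,s▲┃   
┃      ┃28.03,Paris,1698.38,1,Eve Smith█┃━━━
┃      ┃23.85,Paris,1175.58,2,Hank Lee,░┃   
┃      ┃72.65,London,7039.78,3,Bob Wils░┃   
┗━━━━━━┃72.73,Paris,3014.97,4,Ivy Jones░┃   
       ┃42.38,Berlin,1339.40,5,Bob Smit░┃   
       ┃42.41,Mumbai,8393.11,6,Grace Br░┃   
       ┃86.03,Sydney,81.66,7,Bob Wilson▼┃   
       ┗━━━━━━━━━━━━━━━━━━━━━━━━━━━━━━━━┛   
                                            
                                            
                                            
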